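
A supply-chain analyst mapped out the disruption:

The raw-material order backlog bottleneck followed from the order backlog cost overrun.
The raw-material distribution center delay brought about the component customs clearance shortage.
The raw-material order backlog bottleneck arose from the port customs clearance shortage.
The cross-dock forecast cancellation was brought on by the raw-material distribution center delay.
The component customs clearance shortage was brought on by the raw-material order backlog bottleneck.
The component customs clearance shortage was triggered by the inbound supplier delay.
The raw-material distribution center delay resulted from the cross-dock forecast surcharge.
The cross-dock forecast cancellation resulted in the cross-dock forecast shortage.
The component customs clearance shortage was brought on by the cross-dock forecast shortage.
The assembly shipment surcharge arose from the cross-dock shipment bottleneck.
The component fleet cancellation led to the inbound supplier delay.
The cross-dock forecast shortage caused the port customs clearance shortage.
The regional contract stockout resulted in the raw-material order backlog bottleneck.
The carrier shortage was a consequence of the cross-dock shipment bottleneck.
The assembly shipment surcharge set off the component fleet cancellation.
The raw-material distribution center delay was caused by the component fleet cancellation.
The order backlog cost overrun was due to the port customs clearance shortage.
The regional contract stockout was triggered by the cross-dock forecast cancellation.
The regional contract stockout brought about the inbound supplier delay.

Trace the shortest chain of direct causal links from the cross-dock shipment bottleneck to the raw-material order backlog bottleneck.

the cross-dock shipment bottleneck → the assembly shipment surcharge → the component fleet cancellation → the raw-material distribution center delay → the cross-dock forecast cancellation → the regional contract stockout → the raw-material order backlog bottleneck

the cross-dock shipment bottleneck → the assembly shipment surcharge
the assembly shipment surcharge → the component fleet cancellation
the component fleet cancellation → the raw-material distribution center delay
the raw-material distribution center delay → the cross-dock forecast cancellation
the cross-dock forecast cancellation → the regional contract stockout
the regional contract stockout → the raw-material order backlog bottleneck
Length: 6 steps.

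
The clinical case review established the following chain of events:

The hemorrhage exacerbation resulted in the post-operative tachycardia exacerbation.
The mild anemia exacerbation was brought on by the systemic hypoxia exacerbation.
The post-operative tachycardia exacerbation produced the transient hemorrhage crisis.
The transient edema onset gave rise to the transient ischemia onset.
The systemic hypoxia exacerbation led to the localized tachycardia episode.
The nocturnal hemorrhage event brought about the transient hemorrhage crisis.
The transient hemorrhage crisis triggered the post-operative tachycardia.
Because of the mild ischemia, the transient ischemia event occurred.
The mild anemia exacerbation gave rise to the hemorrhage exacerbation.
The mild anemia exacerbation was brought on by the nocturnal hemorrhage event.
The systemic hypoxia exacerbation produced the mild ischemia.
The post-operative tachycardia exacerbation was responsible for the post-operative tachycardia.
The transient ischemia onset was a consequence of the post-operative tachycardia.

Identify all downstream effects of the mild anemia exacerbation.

Direct effects: the hemorrhage exacerbation.
2 steps out: the post-operative tachycardia exacerbation.
3 steps out: the transient hemorrhage crisis, the post-operative tachycardia.
4 steps out: the transient ischemia onset.
Not reachable from it: the systemic hypoxia exacerbation, the mild ischemia, the nocturnal hemorrhage event, the localized tachycardia episode, the transient edema onset, the transient ischemia event.

the hemorrhage exacerbation, the post-operative tachycardia, the post-operative tachycardia exacerbation, the transient hemorrhage crisis, the transient ischemia onset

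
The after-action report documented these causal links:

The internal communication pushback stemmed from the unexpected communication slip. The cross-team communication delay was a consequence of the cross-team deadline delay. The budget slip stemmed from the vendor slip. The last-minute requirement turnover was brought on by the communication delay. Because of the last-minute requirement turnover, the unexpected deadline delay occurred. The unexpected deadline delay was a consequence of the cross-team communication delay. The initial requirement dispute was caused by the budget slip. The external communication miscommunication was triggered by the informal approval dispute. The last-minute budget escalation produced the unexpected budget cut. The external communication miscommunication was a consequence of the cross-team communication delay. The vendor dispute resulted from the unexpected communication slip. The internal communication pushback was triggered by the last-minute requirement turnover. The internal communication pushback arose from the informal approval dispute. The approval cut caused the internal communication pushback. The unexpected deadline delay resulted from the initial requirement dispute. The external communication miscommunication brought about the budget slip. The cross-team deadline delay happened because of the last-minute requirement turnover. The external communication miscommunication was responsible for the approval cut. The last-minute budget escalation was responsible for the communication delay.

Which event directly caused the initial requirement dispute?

the budget slip

Upstream contributors include the last-minute budget escalation, the communication delay, the informal approval dispute, the last-minute requirement turnover, the cross-team deadline delay, the cross-team communication delay, the external communication miscommunication, the vendor slip, but only the budget slip feeds directly into the initial requirement dispute.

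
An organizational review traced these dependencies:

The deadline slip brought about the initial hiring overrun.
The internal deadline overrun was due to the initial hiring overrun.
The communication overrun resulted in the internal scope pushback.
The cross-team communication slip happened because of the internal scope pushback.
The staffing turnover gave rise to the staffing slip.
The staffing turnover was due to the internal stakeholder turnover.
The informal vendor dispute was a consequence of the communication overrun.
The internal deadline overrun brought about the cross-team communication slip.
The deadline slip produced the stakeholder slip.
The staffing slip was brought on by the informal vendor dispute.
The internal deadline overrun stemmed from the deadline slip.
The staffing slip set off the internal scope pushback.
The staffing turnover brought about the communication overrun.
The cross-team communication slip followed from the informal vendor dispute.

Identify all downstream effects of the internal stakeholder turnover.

Direct effects: the staffing turnover.
2 steps out: the communication overrun, the staffing slip.
3 steps out: the informal vendor dispute, the internal scope pushback.
4 steps out: the cross-team communication slip.
Not reachable from it: the deadline slip, the stakeholder slip, the initial hiring overrun, the internal deadline overrun.

the communication overrun, the cross-team communication slip, the informal vendor dispute, the internal scope pushback, the staffing slip, the staffing turnover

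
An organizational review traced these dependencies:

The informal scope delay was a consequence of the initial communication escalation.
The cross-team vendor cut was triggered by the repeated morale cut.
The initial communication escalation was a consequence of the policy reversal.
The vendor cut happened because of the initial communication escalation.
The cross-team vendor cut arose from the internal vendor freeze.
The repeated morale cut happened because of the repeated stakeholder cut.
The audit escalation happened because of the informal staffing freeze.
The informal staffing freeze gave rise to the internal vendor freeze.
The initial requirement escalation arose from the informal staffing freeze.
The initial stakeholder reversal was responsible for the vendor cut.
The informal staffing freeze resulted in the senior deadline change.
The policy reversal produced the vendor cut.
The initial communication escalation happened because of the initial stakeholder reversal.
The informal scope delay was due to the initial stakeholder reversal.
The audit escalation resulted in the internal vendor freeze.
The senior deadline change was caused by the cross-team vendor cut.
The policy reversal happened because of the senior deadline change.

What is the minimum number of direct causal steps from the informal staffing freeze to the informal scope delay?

4

Shortest chain: the informal staffing freeze → the senior deadline change → the policy reversal → the initial communication escalation → the informal scope delay.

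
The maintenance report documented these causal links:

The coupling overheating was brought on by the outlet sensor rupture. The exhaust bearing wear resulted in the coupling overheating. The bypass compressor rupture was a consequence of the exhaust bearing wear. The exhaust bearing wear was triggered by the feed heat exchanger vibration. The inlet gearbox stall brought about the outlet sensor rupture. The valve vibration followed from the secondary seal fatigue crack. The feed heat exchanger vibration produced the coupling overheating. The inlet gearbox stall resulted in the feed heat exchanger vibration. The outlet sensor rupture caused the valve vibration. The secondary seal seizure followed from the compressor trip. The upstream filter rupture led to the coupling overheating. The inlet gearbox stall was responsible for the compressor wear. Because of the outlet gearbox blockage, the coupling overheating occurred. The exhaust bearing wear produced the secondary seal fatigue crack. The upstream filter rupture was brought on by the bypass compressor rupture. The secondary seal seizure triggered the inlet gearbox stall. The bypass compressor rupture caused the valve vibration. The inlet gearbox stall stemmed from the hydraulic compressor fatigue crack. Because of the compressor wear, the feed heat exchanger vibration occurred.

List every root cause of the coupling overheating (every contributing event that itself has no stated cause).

Tracing upstream from the coupling overheating: the coupling overheating ← the feed heat exchanger vibration ← the inlet gearbox stall ← the secondary seal seizure ← the compressor trip.
A separate upstream branch: the coupling overheating ← the feed heat exchanger vibration ← the inlet gearbox stall ← the hydraulic compressor fatigue crack.
A separate upstream branch: the coupling overheating ← the outlet gearbox blockage.
Each of those chain origins has no stated cause.

the compressor trip, the hydraulic compressor fatigue crack, the outlet gearbox blockage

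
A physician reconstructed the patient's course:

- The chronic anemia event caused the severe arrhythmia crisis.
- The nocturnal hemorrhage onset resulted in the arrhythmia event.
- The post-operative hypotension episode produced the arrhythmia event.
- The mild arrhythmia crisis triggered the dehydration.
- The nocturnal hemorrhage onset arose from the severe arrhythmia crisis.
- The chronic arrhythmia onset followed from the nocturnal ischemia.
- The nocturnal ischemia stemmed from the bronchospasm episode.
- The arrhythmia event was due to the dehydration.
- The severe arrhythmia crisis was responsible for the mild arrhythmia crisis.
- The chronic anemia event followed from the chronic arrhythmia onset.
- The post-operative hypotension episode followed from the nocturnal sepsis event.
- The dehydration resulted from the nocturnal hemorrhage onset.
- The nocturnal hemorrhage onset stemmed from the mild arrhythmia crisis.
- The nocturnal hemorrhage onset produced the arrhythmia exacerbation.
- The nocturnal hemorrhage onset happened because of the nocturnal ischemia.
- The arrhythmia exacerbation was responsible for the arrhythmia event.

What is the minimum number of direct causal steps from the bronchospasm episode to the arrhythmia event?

3

Shortest chain: the bronchospasm episode → the nocturnal ischemia → the nocturnal hemorrhage onset → the arrhythmia event.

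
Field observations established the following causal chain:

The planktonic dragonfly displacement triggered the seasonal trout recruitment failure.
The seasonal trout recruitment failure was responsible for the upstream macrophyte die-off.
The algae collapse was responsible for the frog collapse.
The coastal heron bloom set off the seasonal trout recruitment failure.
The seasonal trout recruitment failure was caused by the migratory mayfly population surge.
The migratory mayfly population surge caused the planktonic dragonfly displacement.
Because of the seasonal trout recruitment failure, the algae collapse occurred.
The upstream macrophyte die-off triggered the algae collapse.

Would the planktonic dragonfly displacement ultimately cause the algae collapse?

Yes

There is a causal chain: the planktonic dragonfly displacement → the seasonal trout recruitment failure → the algae collapse.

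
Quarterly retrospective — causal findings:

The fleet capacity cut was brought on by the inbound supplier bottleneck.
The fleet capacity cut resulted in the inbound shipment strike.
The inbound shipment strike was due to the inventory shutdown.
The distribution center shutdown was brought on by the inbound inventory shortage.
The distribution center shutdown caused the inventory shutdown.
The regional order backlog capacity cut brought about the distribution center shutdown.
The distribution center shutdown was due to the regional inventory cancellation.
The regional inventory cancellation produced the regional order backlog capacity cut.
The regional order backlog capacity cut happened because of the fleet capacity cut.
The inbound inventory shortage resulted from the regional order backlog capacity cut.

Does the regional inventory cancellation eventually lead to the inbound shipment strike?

Yes

There is a causal chain: the regional inventory cancellation → the distribution center shutdown → the inventory shutdown → the inbound shipment strike.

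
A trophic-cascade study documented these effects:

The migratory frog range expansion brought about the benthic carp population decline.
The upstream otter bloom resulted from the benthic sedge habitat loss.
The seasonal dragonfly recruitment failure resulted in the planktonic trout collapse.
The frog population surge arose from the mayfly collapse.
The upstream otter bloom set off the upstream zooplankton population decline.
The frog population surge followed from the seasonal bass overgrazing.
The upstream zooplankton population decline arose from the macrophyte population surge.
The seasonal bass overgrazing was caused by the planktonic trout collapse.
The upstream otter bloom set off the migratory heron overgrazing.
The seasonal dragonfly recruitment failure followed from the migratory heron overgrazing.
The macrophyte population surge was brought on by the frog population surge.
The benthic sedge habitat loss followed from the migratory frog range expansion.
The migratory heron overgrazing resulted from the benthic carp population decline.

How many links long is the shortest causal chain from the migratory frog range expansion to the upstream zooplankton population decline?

3

Shortest chain: the migratory frog range expansion → the benthic sedge habitat loss → the upstream otter bloom → the upstream zooplankton population decline.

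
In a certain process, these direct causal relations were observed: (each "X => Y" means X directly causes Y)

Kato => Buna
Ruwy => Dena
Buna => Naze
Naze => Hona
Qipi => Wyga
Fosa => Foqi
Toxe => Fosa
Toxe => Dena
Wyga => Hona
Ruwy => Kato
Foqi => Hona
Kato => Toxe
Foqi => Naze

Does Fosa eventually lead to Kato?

No

Fosa leads to Foqi, Naze, Hona; Kato is not among them.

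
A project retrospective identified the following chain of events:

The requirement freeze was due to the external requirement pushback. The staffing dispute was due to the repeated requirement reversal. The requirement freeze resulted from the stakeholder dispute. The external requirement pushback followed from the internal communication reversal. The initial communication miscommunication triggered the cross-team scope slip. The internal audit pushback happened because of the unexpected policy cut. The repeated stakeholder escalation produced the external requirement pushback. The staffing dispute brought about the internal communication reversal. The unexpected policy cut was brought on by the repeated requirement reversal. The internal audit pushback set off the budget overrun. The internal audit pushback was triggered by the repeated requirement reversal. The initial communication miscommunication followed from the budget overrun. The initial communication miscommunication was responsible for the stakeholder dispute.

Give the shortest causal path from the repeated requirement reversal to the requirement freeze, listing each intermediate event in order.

the repeated requirement reversal → the staffing dispute
the staffing dispute → the internal communication reversal
the internal communication reversal → the external requirement pushback
the external requirement pushback → the requirement freeze
Length: 4 steps.

the repeated requirement reversal → the staffing dispute → the internal communication reversal → the external requirement pushback → the requirement freeze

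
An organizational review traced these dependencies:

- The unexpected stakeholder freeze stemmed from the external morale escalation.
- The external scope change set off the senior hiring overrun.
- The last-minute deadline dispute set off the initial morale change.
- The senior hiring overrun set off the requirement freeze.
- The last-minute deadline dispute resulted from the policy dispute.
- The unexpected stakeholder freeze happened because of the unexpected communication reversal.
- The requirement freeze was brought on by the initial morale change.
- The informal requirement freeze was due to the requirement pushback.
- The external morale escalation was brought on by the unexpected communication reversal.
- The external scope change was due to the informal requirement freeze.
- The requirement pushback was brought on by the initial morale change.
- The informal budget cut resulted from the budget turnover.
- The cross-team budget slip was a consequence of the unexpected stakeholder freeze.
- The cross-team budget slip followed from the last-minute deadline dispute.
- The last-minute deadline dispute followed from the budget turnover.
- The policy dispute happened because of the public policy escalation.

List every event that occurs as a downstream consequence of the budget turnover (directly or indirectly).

Direct effects: the last-minute deadline dispute, the informal budget cut.
2 steps out: the initial morale change, the cross-team budget slip.
3 steps out: the requirement pushback, the requirement freeze.
4 steps out: the informal requirement freeze.
5 steps out: the external scope change.
6 steps out: the senior hiring overrun.
Not reachable from it: the unexpected communication reversal, the public policy escalation, the external morale escalation, the policy dispute, the unexpected stakeholder freeze.

the cross-team budget slip, the external scope change, the informal budget cut, the informal requirement freeze, the initial morale change, the last-minute deadline dispute, the requirement freeze, the requirement pushback, the senior hiring overrun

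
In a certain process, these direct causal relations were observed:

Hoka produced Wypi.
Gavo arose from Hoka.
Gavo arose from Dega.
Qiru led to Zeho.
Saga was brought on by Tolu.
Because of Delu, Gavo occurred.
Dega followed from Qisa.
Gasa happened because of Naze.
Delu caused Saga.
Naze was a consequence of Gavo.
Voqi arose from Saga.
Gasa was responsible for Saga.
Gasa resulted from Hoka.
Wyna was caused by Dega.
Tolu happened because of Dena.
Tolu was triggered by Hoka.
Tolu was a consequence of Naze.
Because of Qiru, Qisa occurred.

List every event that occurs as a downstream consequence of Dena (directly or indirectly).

Direct effects: Tolu.
2 steps out: Saga.
3 steps out: Voqi.
Not reachable from it: Delu, Qiru, Zeho, Qisa, Dega, Wyna, Hoka, Wypi, Gavo, Naze, Gasa.

Saga, Tolu, Voqi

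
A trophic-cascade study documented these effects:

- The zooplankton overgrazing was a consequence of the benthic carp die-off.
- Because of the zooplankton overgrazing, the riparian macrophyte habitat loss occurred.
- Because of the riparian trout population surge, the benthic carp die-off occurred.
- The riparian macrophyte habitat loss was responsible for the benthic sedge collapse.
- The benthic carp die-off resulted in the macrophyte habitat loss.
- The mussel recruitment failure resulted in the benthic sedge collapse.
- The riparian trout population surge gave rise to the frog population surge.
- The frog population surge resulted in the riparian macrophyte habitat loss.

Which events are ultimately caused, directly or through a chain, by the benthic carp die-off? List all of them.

Direct effects: the zooplankton overgrazing, the macrophyte habitat loss.
2 steps out: the riparian macrophyte habitat loss.
3 steps out: the benthic sedge collapse.
Not reachable from it: the riparian trout population surge, the mussel recruitment failure, the frog population surge.

the benthic sedge collapse, the macrophyte habitat loss, the riparian macrophyte habitat loss, the zooplankton overgrazing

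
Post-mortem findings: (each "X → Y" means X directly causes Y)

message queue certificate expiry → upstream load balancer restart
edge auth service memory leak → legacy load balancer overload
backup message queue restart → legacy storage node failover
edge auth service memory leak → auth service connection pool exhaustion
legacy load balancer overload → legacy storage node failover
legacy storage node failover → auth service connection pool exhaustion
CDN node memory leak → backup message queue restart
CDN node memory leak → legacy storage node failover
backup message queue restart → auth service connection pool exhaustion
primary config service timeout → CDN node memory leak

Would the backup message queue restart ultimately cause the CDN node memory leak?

No

The backup message queue restart leads to the legacy storage node failover, the auth service connection pool exhaustion; the CDN node memory leak is not among them.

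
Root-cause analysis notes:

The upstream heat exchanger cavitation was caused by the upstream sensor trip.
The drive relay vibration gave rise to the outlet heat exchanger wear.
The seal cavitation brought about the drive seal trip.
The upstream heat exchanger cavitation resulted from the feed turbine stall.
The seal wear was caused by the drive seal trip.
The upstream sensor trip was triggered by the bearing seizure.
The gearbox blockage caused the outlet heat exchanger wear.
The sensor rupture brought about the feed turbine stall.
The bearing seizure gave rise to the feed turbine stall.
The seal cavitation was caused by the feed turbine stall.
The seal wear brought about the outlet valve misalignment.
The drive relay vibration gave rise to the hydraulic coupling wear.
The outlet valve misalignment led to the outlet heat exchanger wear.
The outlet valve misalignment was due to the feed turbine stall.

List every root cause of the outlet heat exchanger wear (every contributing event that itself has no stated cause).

Tracing upstream from the outlet heat exchanger wear: the outlet heat exchanger wear ← the drive relay vibration.
A separate upstream branch: the outlet heat exchanger wear ← the outlet valve misalignment ← the feed turbine stall ← the bearing seizure.
A separate upstream branch: the outlet heat exchanger wear ← the outlet valve misalignment ← the feed turbine stall ← the sensor rupture.
A separate upstream branch: the outlet heat exchanger wear ← the gearbox blockage.
Each of those chain origins has no stated cause.

the bearing seizure, the drive relay vibration, the gearbox blockage, the sensor rupture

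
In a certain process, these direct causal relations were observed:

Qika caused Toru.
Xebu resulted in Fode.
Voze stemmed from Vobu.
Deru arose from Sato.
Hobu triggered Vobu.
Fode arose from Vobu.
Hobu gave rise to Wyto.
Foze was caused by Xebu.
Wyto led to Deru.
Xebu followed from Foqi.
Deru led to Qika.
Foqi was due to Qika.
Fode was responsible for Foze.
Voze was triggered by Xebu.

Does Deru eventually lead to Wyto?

Deru leads to Qika, Toru, Foqi, Xebu, Voze, Fode, Foze; Wyto is not among them.

No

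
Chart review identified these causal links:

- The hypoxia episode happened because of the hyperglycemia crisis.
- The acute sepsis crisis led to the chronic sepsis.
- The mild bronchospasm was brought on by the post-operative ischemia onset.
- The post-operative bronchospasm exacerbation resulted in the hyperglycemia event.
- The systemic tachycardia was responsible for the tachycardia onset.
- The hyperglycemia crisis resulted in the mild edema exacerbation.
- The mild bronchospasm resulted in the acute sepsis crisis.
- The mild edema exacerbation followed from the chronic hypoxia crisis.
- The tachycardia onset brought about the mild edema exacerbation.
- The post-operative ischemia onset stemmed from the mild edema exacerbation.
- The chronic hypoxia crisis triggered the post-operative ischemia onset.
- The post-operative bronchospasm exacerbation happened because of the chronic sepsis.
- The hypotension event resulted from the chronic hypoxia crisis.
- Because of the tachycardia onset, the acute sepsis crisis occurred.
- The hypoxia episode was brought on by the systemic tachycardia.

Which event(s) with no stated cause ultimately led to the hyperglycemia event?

the chronic hypoxia crisis, the hyperglycemia crisis, the systemic tachycardia

Tracing upstream from the hyperglycemia event: the hyperglycemia event ← the post-operative bronchospasm exacerbation ← the chronic sepsis ← the acute sepsis crisis ← the mild bronchospasm ← the post-operative ischemia onset ← the mild edema exacerbation ← the hyperglycemia crisis.
A separate upstream branch: the hyperglycemia event ← the post-operative bronchospasm exacerbation ← the chronic sepsis ← the acute sepsis crisis ← the tachycardia onset ← the systemic tachycardia.
A separate upstream branch: the hyperglycemia event ← the post-operative bronchospasm exacerbation ← the chronic sepsis ← the acute sepsis crisis ← the mild bronchospasm ← the post-operative ischemia onset ← the chronic hypoxia crisis.
Each of those chain origins has no stated cause.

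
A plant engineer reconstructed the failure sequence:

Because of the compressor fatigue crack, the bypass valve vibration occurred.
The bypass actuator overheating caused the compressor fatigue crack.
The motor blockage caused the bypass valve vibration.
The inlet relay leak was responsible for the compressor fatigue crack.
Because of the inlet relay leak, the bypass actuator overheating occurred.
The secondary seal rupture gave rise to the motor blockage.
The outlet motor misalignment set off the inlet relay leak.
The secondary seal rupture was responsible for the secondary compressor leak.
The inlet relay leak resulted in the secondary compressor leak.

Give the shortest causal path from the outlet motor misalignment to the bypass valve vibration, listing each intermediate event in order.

the outlet motor misalignment → the inlet relay leak
the inlet relay leak → the compressor fatigue crack
the compressor fatigue crack → the bypass valve vibration
Length: 3 steps.

the outlet motor misalignment → the inlet relay leak → the compressor fatigue crack → the bypass valve vibration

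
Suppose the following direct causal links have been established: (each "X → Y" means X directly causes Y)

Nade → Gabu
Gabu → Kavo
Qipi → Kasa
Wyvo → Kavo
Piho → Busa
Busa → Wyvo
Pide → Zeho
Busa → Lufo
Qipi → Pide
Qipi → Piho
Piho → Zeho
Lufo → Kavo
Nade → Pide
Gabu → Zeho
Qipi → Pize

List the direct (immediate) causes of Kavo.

Upstream contributors include Qipi, Nade, Piho, Busa, but only Gabu, Lufo, Wyvo feed directly into Kavo.

Gabu, Lufo, Wyvo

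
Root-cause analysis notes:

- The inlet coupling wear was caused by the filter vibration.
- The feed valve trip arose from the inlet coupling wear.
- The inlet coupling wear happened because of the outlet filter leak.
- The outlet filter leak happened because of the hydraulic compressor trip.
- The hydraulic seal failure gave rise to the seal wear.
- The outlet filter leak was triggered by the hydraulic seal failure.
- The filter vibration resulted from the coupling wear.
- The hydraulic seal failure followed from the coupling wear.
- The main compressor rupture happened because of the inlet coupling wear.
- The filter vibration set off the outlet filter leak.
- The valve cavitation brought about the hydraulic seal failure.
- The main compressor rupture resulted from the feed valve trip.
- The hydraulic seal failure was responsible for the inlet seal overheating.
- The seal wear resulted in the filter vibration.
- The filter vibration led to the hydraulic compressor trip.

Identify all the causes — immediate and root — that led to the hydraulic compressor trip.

the coupling wear, the filter vibration, the hydraulic seal failure, the seal wear, the valve cavitation

Immediate cause of the hydraulic compressor trip: the filter vibration.
Further upstream: the coupling wear, the hydraulic seal failure, the seal wear, the valve cavitation.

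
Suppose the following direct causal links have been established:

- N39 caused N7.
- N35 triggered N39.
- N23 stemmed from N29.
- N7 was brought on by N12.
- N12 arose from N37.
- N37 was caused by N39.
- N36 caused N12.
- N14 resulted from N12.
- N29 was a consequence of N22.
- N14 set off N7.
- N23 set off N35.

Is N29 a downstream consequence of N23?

N23 leads to N35, N39, N37, N12, N14, N7; N29 is not among them.

No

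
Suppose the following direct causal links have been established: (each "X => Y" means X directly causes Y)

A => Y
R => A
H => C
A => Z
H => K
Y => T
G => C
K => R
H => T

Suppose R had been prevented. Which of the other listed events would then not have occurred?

A, Y, Z

Downstream of R: A, Y, Z, T.
Of those, still caused via another path: T.
The remainder have no surviving cause.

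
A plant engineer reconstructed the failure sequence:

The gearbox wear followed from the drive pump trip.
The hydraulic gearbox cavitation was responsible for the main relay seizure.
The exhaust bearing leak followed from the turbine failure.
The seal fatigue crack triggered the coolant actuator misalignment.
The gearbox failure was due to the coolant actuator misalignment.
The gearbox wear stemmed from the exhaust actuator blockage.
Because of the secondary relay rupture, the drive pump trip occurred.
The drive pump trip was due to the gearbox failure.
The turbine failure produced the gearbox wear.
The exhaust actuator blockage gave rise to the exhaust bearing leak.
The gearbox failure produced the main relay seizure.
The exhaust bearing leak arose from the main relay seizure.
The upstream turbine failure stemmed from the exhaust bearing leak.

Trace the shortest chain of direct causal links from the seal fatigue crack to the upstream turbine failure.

the seal fatigue crack → the coolant actuator misalignment
the coolant actuator misalignment → the gearbox failure
the gearbox failure → the main relay seizure
the main relay seizure → the exhaust bearing leak
the exhaust bearing leak → the upstream turbine failure
Length: 5 steps.

the seal fatigue crack → the coolant actuator misalignment → the gearbox failure → the main relay seizure → the exhaust bearing leak → the upstream turbine failure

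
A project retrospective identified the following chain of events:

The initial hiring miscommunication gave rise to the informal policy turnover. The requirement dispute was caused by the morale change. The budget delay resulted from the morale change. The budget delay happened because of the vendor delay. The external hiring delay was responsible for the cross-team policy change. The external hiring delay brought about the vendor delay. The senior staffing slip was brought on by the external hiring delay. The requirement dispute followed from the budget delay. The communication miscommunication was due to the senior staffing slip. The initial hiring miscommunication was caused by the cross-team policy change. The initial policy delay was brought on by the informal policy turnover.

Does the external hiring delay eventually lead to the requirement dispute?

There is a causal chain: the external hiring delay → the vendor delay → the budget delay → the requirement dispute.

Yes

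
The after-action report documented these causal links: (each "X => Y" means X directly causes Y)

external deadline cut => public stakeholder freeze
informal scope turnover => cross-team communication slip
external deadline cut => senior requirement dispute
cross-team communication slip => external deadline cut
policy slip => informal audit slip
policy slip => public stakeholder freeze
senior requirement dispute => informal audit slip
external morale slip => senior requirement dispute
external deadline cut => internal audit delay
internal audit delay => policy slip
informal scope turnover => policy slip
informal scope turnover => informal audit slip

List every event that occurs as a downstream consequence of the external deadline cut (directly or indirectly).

Direct effects: the internal audit delay, the public stakeholder freeze, the senior requirement dispute.
2 steps out: the policy slip, the informal audit slip.
Not reachable from it: the informal scope turnover, the cross-team communication slip, the external morale slip.

the informal audit slip, the internal audit delay, the policy slip, the public stakeholder freeze, the senior requirement dispute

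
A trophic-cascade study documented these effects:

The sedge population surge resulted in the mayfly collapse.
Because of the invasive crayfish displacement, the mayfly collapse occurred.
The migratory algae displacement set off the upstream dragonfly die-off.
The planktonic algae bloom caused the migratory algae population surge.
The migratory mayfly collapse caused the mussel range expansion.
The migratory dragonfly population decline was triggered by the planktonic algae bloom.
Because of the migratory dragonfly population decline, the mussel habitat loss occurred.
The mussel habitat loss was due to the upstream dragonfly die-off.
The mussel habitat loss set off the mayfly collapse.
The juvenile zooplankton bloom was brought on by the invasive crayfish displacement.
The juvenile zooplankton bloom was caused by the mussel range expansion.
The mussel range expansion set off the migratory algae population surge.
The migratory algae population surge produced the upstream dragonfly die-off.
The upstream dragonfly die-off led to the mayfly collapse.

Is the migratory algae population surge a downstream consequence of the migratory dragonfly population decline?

The migratory dragonfly population decline leads to the mussel habitat loss, the mayfly collapse; the migratory algae population surge is not among them.

No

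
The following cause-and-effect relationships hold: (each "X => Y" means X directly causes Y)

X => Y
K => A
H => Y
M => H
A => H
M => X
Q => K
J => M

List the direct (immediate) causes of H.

Upstream contributors include Q, K, J, but only A, M feed directly into H.

A, M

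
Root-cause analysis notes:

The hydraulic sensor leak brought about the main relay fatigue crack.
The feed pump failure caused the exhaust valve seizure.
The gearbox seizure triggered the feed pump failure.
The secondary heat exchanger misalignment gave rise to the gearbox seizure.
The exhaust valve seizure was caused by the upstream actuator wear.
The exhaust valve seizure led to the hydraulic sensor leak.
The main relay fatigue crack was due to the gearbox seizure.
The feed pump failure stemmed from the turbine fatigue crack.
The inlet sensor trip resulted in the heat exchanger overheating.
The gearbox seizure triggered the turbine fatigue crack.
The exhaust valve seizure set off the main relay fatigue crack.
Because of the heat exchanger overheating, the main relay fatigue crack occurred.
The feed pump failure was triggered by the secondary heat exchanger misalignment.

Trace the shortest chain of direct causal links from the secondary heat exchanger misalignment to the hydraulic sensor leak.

the secondary heat exchanger misalignment → the feed pump failure → the exhaust valve seizure → the hydraulic sensor leak

the secondary heat exchanger misalignment → the feed pump failure
the feed pump failure → the exhaust valve seizure
the exhaust valve seizure → the hydraulic sensor leak
Length: 3 steps.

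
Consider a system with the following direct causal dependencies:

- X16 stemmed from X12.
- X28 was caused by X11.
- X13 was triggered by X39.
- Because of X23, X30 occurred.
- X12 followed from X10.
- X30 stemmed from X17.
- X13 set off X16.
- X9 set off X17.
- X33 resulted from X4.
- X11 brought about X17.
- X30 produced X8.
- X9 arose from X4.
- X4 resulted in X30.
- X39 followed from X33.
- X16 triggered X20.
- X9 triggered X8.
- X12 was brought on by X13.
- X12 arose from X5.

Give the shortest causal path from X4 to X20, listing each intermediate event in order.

X4 → X33 → X39 → X13 → X16 → X20

X4 → X33
X33 → X39
X39 → X13
X13 → X16
X16 → X20
Length: 5 steps.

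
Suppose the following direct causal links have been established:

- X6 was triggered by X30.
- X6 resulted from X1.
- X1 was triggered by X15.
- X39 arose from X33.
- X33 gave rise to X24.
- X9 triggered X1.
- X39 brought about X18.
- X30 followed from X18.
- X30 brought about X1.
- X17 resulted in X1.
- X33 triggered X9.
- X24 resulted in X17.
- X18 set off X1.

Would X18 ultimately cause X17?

X18 leads to X30, X1, X6; X17 is not among them.

No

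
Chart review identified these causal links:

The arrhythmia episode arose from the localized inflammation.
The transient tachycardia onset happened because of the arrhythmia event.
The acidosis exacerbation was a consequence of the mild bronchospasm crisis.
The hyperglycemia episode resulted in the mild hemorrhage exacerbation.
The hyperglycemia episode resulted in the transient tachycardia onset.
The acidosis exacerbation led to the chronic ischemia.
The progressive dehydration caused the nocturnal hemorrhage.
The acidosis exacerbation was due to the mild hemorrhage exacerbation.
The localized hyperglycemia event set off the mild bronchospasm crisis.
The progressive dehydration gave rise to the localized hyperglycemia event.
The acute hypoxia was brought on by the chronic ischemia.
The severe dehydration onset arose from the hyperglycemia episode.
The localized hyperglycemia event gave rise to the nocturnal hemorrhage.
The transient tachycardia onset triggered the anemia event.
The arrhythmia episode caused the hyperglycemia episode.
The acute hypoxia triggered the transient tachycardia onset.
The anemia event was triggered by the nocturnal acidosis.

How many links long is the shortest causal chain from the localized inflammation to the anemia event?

4

Shortest chain: the localized inflammation → the arrhythmia episode → the hyperglycemia episode → the transient tachycardia onset → the anemia event.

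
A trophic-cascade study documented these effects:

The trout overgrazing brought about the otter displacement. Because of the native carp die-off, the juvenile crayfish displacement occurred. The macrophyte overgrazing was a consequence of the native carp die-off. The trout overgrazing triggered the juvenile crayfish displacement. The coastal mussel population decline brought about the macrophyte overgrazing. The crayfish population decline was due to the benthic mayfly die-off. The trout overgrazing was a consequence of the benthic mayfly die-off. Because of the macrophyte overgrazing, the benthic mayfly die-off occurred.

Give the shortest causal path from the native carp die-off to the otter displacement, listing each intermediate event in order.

the native carp die-off → the macrophyte overgrazing
the macrophyte overgrazing → the benthic mayfly die-off
the benthic mayfly die-off → the trout overgrazing
the trout overgrazing → the otter displacement
Length: 4 steps.

the native carp die-off → the macrophyte overgrazing → the benthic mayfly die-off → the trout overgrazing → the otter displacement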